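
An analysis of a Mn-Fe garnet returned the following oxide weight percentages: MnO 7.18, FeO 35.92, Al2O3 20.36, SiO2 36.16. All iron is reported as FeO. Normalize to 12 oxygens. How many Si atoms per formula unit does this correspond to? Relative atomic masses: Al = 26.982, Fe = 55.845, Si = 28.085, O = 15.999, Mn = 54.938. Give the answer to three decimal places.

3.004 Si apfu

MnO: 7.18/70.937 = 0.10122 mol → 0.10122 mol Mn, 0.10122 mol O.
FeO: 35.92/71.844 = 0.49997 mol → 0.49997 mol Fe, 0.49997 mol O.
Al2O3: 20.36/101.961 = 0.19968 mol → 0.39936 mol Al, 0.59904 mol O.
SiO2: 36.16/60.083 = 0.60183 mol → 0.60183 mol Si, 1.20366 mol O.
Total oxygen = 2.40389 mol. Normalization factor = 12/2.40389 = 4.99191.
Si per 12 O = 0.60183 × 4.99191 = 3.004.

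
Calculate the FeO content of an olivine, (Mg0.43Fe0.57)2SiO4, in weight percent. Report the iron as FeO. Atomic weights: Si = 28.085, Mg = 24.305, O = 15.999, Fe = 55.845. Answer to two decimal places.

Molar mass of (Mg0.43Fe0.57)2SiO4 = 0.86*24.305 + 1.14*55.845 + 1*28.085 + 4*15.999 = 176.647 g/mol.
Each formula unit contains 1.14 Fe, equivalent to 1.14/1 = 1.1400 mol FeO.
M(FeO) = 1×55.845 + 1×15.999 = 71.844 g/mol.
Mass of FeO per formula unit = 1.1400 × 71.844 = 81.902 g.
FeO wt% = 81.902 / 176.647 × 100 = 46.36%.

46.36 wt%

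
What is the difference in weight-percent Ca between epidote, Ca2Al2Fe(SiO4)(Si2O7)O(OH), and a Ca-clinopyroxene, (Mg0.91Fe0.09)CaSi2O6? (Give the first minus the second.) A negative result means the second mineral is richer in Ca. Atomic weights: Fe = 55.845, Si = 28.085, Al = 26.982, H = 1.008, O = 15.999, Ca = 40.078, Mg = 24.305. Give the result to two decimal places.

Ca in Ca2Al2Fe(SiO4)(Si2O7)O(OH): molar mass 483.215 g/mol; 2×40.078 = 80.156 g → 16.59 wt%.
Ca in (Mg0.91Fe0.09)CaSi2O6: molar mass 219.386 g/mol; 1×40.078 = 40.078 g → 18.27 wt%.
Difference = 16.59 − 18.27 = -1.68 percentage points.

-1.68 percentage points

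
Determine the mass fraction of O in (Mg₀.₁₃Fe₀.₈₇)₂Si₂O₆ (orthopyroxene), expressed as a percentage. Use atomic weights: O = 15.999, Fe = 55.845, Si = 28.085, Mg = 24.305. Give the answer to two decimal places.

M((Mg₀.₁₃Fe₀.₈₇)₂Si₂O₆) = 255.654 g/mol.
O contributes 6 × 15.999 = 95.994 g per mole.
95.994/255.654 = 0.3755 → 37.55%.

37.55 weight percent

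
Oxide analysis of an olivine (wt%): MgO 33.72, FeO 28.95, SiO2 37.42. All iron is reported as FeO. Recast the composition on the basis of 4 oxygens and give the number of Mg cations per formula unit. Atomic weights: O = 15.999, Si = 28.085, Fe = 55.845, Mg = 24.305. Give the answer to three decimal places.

MgO (M=40.304): mol = 0.83664; Mg = 0.83664, O = 0.83664.
FeO (M=71.844): mol = 0.40296; Fe = 0.40296, O = 0.40296.
SiO2 (M=60.083): mol = 0.62281; Si = 0.62281, O = 1.24562.
ΣO = 2.48522; factor = 4/ΣO = 1.60952.
Mg apfu = 0.83664 × 1.60952 = 1.347.

1.347 Mg apfu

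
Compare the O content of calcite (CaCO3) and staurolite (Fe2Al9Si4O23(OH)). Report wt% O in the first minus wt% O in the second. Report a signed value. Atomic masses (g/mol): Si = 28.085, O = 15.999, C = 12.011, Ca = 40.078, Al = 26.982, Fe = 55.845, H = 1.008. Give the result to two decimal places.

O in CaCO3: molar mass 100.086 g/mol; 3×15.999 = 47.997 g → 47.96 wt%.
O in Fe2Al9Si4O23(OH): molar mass 851.852 g/mol; 24×15.999 = 383.976 g → 45.08 wt%.
Difference = 47.96 − 45.08 = 2.88 percentage points.

2.88 percentage points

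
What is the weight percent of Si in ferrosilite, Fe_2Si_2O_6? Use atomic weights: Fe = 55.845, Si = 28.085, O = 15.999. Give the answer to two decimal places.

21.29 mass %

M(Fe_2Si_2O_6) = 263.854 g/mol.
Si contributes 2 × 28.085 = 56.170 g per mole.
56.170/263.854 = 0.2129 → 21.29%.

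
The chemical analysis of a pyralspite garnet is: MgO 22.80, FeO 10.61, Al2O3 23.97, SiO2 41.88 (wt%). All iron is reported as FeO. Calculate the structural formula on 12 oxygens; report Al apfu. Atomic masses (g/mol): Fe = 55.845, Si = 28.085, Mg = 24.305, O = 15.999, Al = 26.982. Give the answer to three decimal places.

2.006 Al apfu

22.80 wt% MgO ÷ 40.304 g/mol = 0.56570 mol, giving 0.56570 Mg and 0.56570 O.
10.61 wt% FeO ÷ 71.844 g/mol = 0.14768 mol, giving 0.14768 Fe and 0.14768 O.
23.97 wt% Al2O3 ÷ 101.961 g/mol = 0.23509 mol, giving 0.47018 Al and 0.70527 O.
41.88 wt% SiO2 ÷ 60.083 g/mol = 0.69704 mol, giving 0.69704 Si and 1.39408 O.
Oxygen sums to 2.81273; scaling by 12/2.81273 = 4.26632 puts the formula on 12 O.
Al: 0.47018 × 4.26632 = 2.006 atoms per formula unit.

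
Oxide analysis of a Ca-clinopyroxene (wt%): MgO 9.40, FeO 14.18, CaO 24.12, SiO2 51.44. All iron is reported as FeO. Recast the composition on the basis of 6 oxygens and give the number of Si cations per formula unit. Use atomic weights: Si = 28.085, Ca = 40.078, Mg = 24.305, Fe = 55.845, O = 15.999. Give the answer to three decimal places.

MgO (M=40.304): mol = 0.23323; Mg = 0.23323, O = 0.23323.
FeO (M=71.844): mol = 0.19737; Fe = 0.19737, O = 0.19737.
CaO (M=56.077): mol = 0.43012; Ca = 0.43012, O = 0.43012.
SiO2 (M=60.083): mol = 0.85615; Si = 0.85615, O = 1.71230.
ΣO = 2.57302; factor = 6/ΣO = 2.33189.
Si apfu = 0.85615 × 2.33189 = 1.996.

1.996 Si apfu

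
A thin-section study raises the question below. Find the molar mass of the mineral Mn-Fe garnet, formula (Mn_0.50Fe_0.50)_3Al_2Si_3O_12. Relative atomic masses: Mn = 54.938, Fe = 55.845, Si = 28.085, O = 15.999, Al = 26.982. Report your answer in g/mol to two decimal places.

The formula mass is the sum 1.50*54.938 + 1.50*55.845 + 2*26.982 + 3*28.085 + 12*15.999.

496.38 g/mol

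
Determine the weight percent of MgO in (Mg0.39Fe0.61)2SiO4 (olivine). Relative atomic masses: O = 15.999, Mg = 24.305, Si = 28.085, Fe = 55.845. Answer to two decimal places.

M((Mg0.39Fe0.61)2SiO4) = 179.170 g/mol; M(MgO) = 40.304 g/mol.
Moles MgO per formula unit = 0.78 Mg ÷ 1 = 0.7800.
MgO fraction = (0.7800 × 40.304) / 179.170 = 31.437/179.170 = 0.1755.

17.55 wt%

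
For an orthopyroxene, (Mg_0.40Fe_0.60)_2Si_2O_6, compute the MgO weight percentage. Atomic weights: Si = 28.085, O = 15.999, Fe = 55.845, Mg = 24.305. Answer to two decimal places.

Formula mass = 238.622 g/mol.
0.80 Mg → 0.8000 mol MgO per formula unit; M(MgO) = 40.304, so MgO mass = 32.243 g.
32.243/238.622 × 100 = 13.51 wt%.

13.51 wt%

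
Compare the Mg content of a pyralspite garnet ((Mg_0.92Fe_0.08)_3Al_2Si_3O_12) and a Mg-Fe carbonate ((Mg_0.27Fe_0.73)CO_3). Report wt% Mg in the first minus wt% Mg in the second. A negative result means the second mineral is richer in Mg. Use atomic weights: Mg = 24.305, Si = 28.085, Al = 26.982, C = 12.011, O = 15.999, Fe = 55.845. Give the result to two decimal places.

M((Mg_0.92Fe_0.08)_3Al_2Si_3O_12) = 410.692 g/mol, so wt% Mg = 67.082/410.692 × 100 = 16.33%.
M((Mg_0.27Fe_0.73)CO_3) = 107.337 g/mol, so wt% Mg = 6.562/107.337 × 100 = 6.11%.
16.33 − 6.11 = 10.22 pp.

10.22 percentage points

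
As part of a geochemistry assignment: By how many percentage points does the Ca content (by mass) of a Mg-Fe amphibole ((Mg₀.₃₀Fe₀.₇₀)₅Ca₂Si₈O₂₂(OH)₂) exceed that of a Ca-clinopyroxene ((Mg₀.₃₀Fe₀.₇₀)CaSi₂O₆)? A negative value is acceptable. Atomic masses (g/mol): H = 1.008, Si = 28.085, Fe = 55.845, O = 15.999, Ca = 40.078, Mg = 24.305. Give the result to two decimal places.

-8.11 percentage points

M((Mg₀.₃₀Fe₀.₇₀)₅Ca₂Si₈O₂₂(OH)₂) = 922.743 g/mol, so wt% Ca = 80.156/922.743 × 100 = 8.69%.
M((Mg₀.₃₀Fe₀.₇₀)CaSi₂O₆) = 238.625 g/mol, so wt% Ca = 40.078/238.625 × 100 = 16.80%.
8.69 − 16.80 = -8.11 pp.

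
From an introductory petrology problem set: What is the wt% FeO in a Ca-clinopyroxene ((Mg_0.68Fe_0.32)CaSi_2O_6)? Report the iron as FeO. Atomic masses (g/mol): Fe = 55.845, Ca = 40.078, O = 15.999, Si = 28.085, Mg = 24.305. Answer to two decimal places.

Formula mass = 226.640 g/mol.
0.32 Fe → 0.3200 mol FeO per formula unit; M(FeO) = 71.844, so FeO mass = 22.990 g.
22.990/226.640 × 100 = 10.14 wt%.

10.14 wt%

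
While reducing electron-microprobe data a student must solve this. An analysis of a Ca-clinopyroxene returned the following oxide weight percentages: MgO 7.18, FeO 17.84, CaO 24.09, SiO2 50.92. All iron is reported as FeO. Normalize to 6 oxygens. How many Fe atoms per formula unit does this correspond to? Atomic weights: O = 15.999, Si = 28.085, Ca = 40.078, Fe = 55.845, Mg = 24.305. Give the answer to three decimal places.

MgO (M=40.304): mol = 0.17815; Mg = 0.17815, O = 0.17815.
FeO (M=71.844): mol = 0.24832; Fe = 0.24832, O = 0.24832.
CaO (M=56.077): mol = 0.42959; Ca = 0.42959, O = 0.42959.
SiO2 (M=60.083): mol = 0.84749; Si = 0.84749, O = 1.69498.
ΣO = 2.55104; factor = 6/ΣO = 2.35198.
Fe apfu = 0.24832 × 2.35198 = 0.584.

0.584 Fe apfu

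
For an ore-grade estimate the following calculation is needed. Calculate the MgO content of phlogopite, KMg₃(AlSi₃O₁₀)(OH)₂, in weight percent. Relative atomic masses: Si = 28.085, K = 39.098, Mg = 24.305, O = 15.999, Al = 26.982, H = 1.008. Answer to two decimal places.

28.98 wt%

Formula mass = 417.254 g/mol.
3 Mg → 3.0000 mol MgO per formula unit; M(MgO) = 40.304, so MgO mass = 120.912 g.
120.912/417.254 × 100 = 28.98 wt%.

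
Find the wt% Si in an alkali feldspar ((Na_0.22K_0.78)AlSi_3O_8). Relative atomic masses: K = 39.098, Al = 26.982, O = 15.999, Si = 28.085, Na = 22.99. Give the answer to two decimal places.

30.66 mass %

M((Na_0.22K_0.78)AlSi_3O_8) = 274.783 g/mol.
Si contributes 3 × 28.085 = 84.255 g per mole.
84.255/274.783 = 0.3066 → 30.66%.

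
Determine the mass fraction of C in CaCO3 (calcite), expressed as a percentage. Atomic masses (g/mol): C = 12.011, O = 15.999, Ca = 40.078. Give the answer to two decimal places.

M(CaCO3) = 100.086 g/mol.
C contributes 1 × 12.011 = 12.011 g per mole.
12.011/100.086 = 0.1200 → 12.00%.

12.00 mass %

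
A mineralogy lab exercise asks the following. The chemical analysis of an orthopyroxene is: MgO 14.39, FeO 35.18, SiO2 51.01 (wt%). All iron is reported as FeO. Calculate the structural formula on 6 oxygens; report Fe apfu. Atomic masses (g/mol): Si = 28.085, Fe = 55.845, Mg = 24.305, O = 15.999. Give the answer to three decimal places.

14.39 wt% MgO ÷ 40.304 g/mol = 0.35704 mol, giving 0.35704 Mg and 0.35704 O.
35.18 wt% FeO ÷ 71.844 g/mol = 0.48967 mol, giving 0.48967 Fe and 0.48967 O.
51.01 wt% SiO2 ÷ 60.083 g/mol = 0.84899 mol, giving 0.84899 Si and 1.69798 O.
Oxygen sums to 2.54469; scaling by 6/2.54469 = 2.35785 puts the formula on 6 O.
Fe: 0.48967 × 2.35785 = 1.155 atoms per formula unit.

1.155 Fe apfu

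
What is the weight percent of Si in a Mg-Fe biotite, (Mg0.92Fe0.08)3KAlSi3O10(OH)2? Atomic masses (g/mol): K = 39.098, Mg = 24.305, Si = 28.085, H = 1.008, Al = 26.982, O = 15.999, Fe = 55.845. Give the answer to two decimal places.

Molar mass of (Mg0.92Fe0.08)3KAlSi3O10(OH)2: 2.76*24.305 + 0.24*55.845 + 1*39.098 + 1*26.982 + 3*28.085 + 12*15.999 + 2*1.008 = 424.824 g/mol.
Mass of Si per formula unit: 3 × 28.085 = 84.255 g.
Weight fraction Si = 84.255 / 424.824 = 0.1983.

19.83 weight percent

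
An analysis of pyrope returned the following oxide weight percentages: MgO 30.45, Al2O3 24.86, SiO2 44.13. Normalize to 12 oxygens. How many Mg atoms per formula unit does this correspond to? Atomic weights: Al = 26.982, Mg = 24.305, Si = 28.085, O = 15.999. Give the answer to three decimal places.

3.067 Mg apfu

MgO: 30.45/40.304 = 0.75551 mol → 0.75551 mol Mg, 0.75551 mol O.
Al2O3: 24.86/101.961 = 0.24382 mol → 0.48764 mol Al, 0.73146 mol O.
SiO2: 44.13/60.083 = 0.73448 mol → 0.73448 mol Si, 1.46896 mol O.
Total oxygen = 2.95593 mol. Normalization factor = 12/2.95593 = 4.05964.
Mg per 12 O = 0.75551 × 4.05964 = 3.067.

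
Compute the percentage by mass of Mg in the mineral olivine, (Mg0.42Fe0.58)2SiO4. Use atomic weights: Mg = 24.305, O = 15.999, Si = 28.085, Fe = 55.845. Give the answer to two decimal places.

Formula mass = 0.84×24.305 + 1.16×55.845 + 1×28.085 + 4×15.999 = 177.277 g/mol, of which 20.416 g is Mg.
So Mg makes up 20.416/177.277 = 0.1152 of the mass, i.e. 11.52%.

11.52 weight percent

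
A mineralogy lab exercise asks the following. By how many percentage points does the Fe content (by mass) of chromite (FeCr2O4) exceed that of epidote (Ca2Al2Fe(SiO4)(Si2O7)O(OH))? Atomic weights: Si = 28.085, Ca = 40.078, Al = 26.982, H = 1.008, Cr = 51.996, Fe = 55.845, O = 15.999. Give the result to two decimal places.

Fe in FeCr2O4: molar mass 223.833 g/mol; 1×55.845 = 55.845 g → 24.95 wt%.
Fe in Ca2Al2Fe(SiO4)(Si2O7)O(OH): molar mass 483.215 g/mol; 1×55.845 = 55.845 g → 11.56 wt%.
Difference = 24.95 − 11.56 = 13.39 percentage points.

13.39 percentage points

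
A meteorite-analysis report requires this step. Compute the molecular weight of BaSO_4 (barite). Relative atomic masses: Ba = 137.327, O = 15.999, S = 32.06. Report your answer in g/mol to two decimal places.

M = 1*137.327 + 1*32.06 + 4*15.999

233.38 g/mol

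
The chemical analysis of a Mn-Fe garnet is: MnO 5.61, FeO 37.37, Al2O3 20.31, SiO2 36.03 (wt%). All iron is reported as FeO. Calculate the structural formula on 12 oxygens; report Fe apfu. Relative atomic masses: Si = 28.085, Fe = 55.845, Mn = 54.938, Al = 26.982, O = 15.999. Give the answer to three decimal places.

2.605 Fe apfu

5.61 wt% MnO ÷ 70.937 g/mol = 0.07908 mol, giving 0.07908 Mn and 0.07908 O.
37.37 wt% FeO ÷ 71.844 g/mol = 0.52015 mol, giving 0.52015 Fe and 0.52015 O.
20.31 wt% Al2O3 ÷ 101.961 g/mol = 0.19919 mol, giving 0.39838 Al and 0.59757 O.
36.03 wt% SiO2 ÷ 60.083 g/mol = 0.59967 mol, giving 0.59967 Si and 1.19934 O.
Oxygen sums to 2.39614; scaling by 12/2.39614 = 5.00805 puts the formula on 12 O.
Fe: 0.52015 × 5.00805 = 2.605 atoms per formula unit.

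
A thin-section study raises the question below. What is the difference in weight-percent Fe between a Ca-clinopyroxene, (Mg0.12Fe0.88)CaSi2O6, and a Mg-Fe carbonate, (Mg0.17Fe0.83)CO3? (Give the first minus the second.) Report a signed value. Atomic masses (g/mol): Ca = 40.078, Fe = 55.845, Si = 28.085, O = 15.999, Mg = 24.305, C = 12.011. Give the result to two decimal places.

Fe in (Mg0.12Fe0.88)CaSi2O6: molar mass 244.302 g/mol; 0.88×55.845 = 49.144 g → 20.12 wt%.
Fe in (Mg0.17Fe0.83)CO3: molar mass 110.491 g/mol; 0.83×55.845 = 46.351 g → 41.95 wt%.
Difference = 20.12 − 41.95 = -21.83 percentage points.

-21.83 percentage points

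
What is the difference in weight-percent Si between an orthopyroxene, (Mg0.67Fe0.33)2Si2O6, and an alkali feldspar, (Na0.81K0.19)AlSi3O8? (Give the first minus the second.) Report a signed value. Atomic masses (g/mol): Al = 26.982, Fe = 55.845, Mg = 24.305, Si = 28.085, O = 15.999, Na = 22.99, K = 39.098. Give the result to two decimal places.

Si in (Mg0.67Fe0.33)2Si2O6: molar mass 221.590 g/mol; 2×28.085 = 56.170 g → 25.35 wt%.
Si in (Na0.81K0.19)AlSi3O8: molar mass 265.280 g/mol; 3×28.085 = 84.255 g → 31.76 wt%.
Difference = 25.35 − 31.76 = -6.41 percentage points.

-6.41 percentage points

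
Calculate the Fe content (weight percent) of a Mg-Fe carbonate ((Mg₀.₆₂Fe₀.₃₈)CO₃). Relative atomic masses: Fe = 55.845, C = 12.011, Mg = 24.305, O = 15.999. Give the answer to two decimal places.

Formula mass = 0.62*24.305 + 0.38*55.845 + 1*12.011 + 3*15.999 = 96.298 g/mol, of which 21.221 g is Fe.
So Fe makes up 21.221/96.298 = 0.2204 of the mass, i.e. 22.04%.

22.04 weight percent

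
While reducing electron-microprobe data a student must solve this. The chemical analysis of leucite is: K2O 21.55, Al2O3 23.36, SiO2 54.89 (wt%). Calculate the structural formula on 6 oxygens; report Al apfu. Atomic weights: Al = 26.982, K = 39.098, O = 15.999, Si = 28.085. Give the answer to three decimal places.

1.002 Al apfu

21.55 wt% K2O ÷ 94.195 g/mol = 0.22878 mol, giving 0.45756 K and 0.22878 O.
23.36 wt% Al2O3 ÷ 101.961 g/mol = 0.22911 mol, giving 0.45822 Al and 0.68733 O.
54.89 wt% SiO2 ÷ 60.083 g/mol = 0.91357 mol, giving 0.91357 Si and 1.82714 O.
Oxygen sums to 2.74325; scaling by 6/2.74325 = 2.18719 puts the formula on 6 O.
Al: 0.45822 × 2.18719 = 1.002 atoms per formula unit.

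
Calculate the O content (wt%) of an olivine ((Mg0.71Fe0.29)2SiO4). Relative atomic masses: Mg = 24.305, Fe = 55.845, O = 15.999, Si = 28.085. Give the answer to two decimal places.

M((Mg0.71Fe0.29)2SiO4) = 158.984 g/mol.
O contributes 4 × 15.999 = 63.996 g per mole.
63.996/158.984 = 0.4025 → 40.25%.

40.25 wt%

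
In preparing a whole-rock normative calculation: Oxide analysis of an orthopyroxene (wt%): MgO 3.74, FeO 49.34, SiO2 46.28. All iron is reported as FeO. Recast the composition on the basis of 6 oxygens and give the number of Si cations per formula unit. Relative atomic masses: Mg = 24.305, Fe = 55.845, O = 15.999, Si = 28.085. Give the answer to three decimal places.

1.992 Si apfu

3.74 wt% MgO ÷ 40.304 g/mol = 0.09279 mol, giving 0.09279 Mg and 0.09279 O.
49.34 wt% FeO ÷ 71.844 g/mol = 0.68677 mol, giving 0.68677 Fe and 0.68677 O.
46.28 wt% SiO2 ÷ 60.083 g/mol = 0.77027 mol, giving 0.77027 Si and 1.54054 O.
Oxygen sums to 2.32010; scaling by 6/2.32010 = 2.58610 puts the formula on 6 O.
Si: 0.77027 × 2.58610 = 1.992 atoms per formula unit.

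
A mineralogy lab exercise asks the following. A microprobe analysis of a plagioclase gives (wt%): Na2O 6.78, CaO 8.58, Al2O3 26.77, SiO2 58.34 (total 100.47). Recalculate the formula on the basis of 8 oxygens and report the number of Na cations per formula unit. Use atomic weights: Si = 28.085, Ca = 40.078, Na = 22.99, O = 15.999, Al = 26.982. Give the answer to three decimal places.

Na2O (M=61.979): mol = 0.10939; Na = 0.21878, O = 0.10939.
CaO (M=56.077): mol = 0.15300; Ca = 0.15300, O = 0.15300.
Al2O3 (M=101.961): mol = 0.26255; Al = 0.52510, O = 0.78765.
SiO2 (M=60.083): mol = 0.97099; Si = 0.97099, O = 1.94198.
ΣO = 2.99202; factor = 8/ΣO = 2.67378.
Na apfu = 0.21878 × 2.67378 = 0.585.

0.585 Na apfu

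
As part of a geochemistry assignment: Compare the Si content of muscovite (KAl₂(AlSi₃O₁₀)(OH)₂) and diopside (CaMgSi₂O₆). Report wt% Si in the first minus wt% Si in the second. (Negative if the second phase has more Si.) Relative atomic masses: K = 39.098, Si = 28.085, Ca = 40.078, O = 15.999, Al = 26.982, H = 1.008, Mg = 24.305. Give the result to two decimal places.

First mineral: 84.255 g Si in 398.303 g formula = 21.15 wt% Si.
Second mineral: 56.170 g Si in 216.547 g formula = 25.94 wt% Si.
21.15% − 25.94% gives a difference of -4.79 percentage points.

-4.79 percentage points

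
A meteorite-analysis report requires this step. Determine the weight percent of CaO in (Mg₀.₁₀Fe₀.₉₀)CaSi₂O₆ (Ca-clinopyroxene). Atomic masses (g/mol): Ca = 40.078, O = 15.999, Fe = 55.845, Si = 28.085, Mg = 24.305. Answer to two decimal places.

Formula mass = 244.933 g/mol.
1 Ca → 1.0000 mol CaO per formula unit; M(CaO) = 56.077, so CaO mass = 56.077 g.
56.077/244.933 × 100 = 22.89 wt%.

22.89 wt%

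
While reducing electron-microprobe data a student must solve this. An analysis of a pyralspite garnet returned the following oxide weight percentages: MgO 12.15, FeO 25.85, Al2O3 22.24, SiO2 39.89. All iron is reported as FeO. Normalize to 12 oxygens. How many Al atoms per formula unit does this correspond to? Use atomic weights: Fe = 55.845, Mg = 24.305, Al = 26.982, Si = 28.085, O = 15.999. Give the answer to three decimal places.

MgO (M=40.304): mol = 0.30146; Mg = 0.30146, O = 0.30146.
FeO (M=71.844): mol = 0.35981; Fe = 0.35981, O = 0.35981.
Al2O3 (M=101.961): mol = 0.21812; Al = 0.43624, O = 0.65436.
SiO2 (M=60.083): mol = 0.66391; Si = 0.66391, O = 1.32782.
ΣO = 2.64345; factor = 12/ΣO = 4.53952.
Al apfu = 0.43624 × 4.53952 = 1.980.

1.980 Al apfu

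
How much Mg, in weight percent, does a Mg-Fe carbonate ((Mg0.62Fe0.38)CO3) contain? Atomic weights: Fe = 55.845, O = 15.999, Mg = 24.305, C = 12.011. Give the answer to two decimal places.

15.65 weight percent

M((Mg0.62Fe0.38)CO3) = 96.298 g/mol.
Mg contributes 0.62 × 24.305 = 15.069 g per mole.
15.069/96.298 = 0.1565 → 15.65%.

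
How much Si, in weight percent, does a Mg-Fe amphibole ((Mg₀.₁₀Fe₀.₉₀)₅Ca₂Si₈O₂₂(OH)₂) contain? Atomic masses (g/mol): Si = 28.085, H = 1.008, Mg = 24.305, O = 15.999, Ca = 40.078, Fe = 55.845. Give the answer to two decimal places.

Molar mass of (Mg₀.₁₀Fe₀.₉₀)₅Ca₂Si₈O₂₂(OH)₂: 0.50×24.305 + 4.50×55.845 + 2×40.078 + 8×28.085 + 24×15.999 + 2×1.008 = 954.283 g/mol.
Mass of Si per formula unit: 8 × 28.085 = 224.680 g.
Weight fraction Si = 224.680 / 954.283 = 0.2354.

23.54 weight percent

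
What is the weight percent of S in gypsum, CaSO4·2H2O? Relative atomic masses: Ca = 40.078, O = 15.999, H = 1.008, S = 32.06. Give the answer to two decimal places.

Formula mass = 1×40.078 + 1×32.06 + 6×15.999 + 4×1.008 = 172.164 g/mol, of which 32.060 g is S.
So S makes up 32.060/172.164 = 0.1862 of the mass, i.e. 18.62%.

18.62 weight percent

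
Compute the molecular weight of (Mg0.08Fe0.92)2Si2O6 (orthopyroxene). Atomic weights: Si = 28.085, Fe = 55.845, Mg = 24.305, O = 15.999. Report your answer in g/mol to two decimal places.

258.81 g/mol

Mg: 0.16 × 24.305 = 3.8888
Fe: 1.84 × 55.845 = 102.7548
Si: 2 × 28.085 = 56.1700
O: 6 × 15.999 = 95.9940
Summing the contributions gives the formula mass.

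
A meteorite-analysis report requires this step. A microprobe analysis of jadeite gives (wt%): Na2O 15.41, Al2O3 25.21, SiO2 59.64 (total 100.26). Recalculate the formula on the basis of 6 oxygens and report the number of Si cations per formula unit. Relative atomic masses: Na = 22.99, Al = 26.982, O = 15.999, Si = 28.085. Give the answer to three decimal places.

15.41 wt% Na2O ÷ 61.979 g/mol = 0.24863 mol, giving 0.49726 Na and 0.24863 O.
25.21 wt% Al2O3 ÷ 101.961 g/mol = 0.24725 mol, giving 0.49450 Al and 0.74175 O.
59.64 wt% SiO2 ÷ 60.083 g/mol = 0.99263 mol, giving 0.99263 Si and 1.98526 O.
Oxygen sums to 2.97564; scaling by 6/2.97564 = 2.01637 puts the formula on 6 O.
Si: 0.99263 × 2.01637 = 2.002 atoms per formula unit.

2.002 Si apfu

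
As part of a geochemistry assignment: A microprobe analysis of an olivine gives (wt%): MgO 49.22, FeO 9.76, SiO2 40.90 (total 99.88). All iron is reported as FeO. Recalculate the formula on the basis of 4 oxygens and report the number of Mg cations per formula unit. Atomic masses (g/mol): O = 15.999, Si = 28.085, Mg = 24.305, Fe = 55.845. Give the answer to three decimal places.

49.22 wt% MgO ÷ 40.304 g/mol = 1.22122 mol, giving 1.22122 Mg and 1.22122 O.
9.76 wt% FeO ÷ 71.844 g/mol = 0.13585 mol, giving 0.13585 Fe and 0.13585 O.
40.90 wt% SiO2 ÷ 60.083 g/mol = 0.68072 mol, giving 0.68072 Si and 1.36144 O.
Oxygen sums to 2.71851; scaling by 4/2.71851 = 1.47139 puts the formula on 4 O.
Mg: 1.22122 × 1.47139 = 1.797 atoms per formula unit.

1.797 Mg apfu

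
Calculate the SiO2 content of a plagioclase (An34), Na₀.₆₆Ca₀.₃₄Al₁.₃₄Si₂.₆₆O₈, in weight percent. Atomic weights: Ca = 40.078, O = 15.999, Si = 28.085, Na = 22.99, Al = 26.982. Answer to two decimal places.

M(Na₀.₆₆Ca₀.₃₄Al₁.₃₄Si₂.₆₆O₈) = 267.654 g/mol; M(SiO2) = 60.083 g/mol.
Moles SiO2 per formula unit = 2.66 Si ÷ 1 = 2.6600.
SiO2 fraction = (2.6600 × 60.083) / 267.654 = 159.821/267.654 = 0.5971.

59.71 wt%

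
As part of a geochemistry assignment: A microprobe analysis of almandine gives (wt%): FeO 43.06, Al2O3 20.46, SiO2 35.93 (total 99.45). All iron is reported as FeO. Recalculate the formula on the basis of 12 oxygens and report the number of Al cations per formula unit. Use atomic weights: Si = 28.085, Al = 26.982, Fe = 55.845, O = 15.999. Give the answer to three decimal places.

43.06 wt% FeO ÷ 71.844 g/mol = 0.59935 mol, giving 0.59935 Fe and 0.59935 O.
20.46 wt% Al2O3 ÷ 101.961 g/mol = 0.20066 mol, giving 0.40132 Al and 0.60198 O.
35.93 wt% SiO2 ÷ 60.083 g/mol = 0.59801 mol, giving 0.59801 Si and 1.19602 O.
Oxygen sums to 2.39735; scaling by 12/2.39735 = 5.00553 puts the formula on 12 O.
Al: 0.40132 × 5.00553 = 2.009 atoms per formula unit.

2.009 Al apfu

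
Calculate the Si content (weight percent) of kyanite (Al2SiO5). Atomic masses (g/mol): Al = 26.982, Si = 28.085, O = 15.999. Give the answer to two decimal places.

Formula mass = 2×26.982 + 1×28.085 + 5×15.999 = 162.044 g/mol, of which 28.085 g is Si.
So Si makes up 28.085/162.044 = 0.1733 of the mass, i.e. 17.33%.

17.33 weight percent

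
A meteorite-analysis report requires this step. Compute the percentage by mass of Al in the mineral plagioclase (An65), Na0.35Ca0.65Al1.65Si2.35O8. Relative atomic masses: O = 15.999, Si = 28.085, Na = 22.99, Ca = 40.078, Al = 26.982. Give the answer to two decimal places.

16.33 wt%

Formula mass = 0.35·22.99 + 0.65·40.078 + 1.65·26.982 + 2.35·28.085 + 8·15.999 = 272.609 g/mol, of which 44.520 g is Al.
So Al makes up 44.520/272.609 = 0.1633 of the mass, i.e. 16.33%.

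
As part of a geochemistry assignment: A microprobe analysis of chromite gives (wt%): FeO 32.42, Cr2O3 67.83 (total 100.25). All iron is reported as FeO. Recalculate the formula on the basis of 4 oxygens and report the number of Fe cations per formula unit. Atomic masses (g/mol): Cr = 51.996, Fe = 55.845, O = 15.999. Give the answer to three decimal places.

32.42 wt% FeO ÷ 71.844 g/mol = 0.45126 mol, giving 0.45126 Fe and 0.45126 O.
67.83 wt% Cr2O3 ÷ 151.989 g/mol = 0.44628 mol, giving 0.89256 Cr and 1.33884 O.
Oxygen sums to 1.79010; scaling by 4/1.79010 = 2.23451 puts the formula on 4 O.
Fe: 0.45126 × 2.23451 = 1.008 atoms per formula unit.

1.008 Fe apfu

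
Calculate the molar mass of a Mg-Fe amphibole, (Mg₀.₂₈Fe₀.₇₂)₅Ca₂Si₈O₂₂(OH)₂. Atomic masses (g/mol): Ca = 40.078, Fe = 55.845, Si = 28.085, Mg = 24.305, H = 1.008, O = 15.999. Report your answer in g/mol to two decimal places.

M = 1.40·24.305 + 3.60·55.845 + 2·40.078 + 8·28.085 + 24·15.999 + 2·1.008

925.90 g/mol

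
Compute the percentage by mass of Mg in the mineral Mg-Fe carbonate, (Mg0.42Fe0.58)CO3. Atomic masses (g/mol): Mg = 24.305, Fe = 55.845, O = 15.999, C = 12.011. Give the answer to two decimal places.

9.95 mass %

Molar mass of (Mg0.42Fe0.58)CO3: 0.42*24.305 + 0.58*55.845 + 1*12.011 + 3*15.999 = 102.606 g/mol.
Mass of Mg per formula unit: 0.42 × 24.305 = 10.208 g.
Weight fraction Mg = 10.208 / 102.606 = 0.0995.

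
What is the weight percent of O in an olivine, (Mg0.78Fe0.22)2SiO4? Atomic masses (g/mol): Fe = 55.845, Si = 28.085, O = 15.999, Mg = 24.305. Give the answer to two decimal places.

M((Mg0.78Fe0.22)2SiO4) = 154.569 g/mol.
O contributes 4 × 15.999 = 63.996 g per mole.
63.996/154.569 = 0.4140 → 41.40%.

41.40 weight percent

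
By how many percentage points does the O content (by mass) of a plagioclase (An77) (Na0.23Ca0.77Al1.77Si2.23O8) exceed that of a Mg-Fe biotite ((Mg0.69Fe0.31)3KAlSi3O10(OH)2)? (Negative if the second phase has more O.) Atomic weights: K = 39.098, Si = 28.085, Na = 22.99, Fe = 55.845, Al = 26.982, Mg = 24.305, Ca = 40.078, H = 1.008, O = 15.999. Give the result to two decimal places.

3.63 percentage points

M(Na0.23Ca0.77Al1.77Si2.23O8) = 274.527 g/mol, so wt% O = 127.992/274.527 × 100 = 46.62%.
M((Mg0.69Fe0.31)3KAlSi3O10(OH)2) = 446.586 g/mol, so wt% O = 191.988/446.586 × 100 = 42.99%.
46.62 − 42.99 = 3.63 pp.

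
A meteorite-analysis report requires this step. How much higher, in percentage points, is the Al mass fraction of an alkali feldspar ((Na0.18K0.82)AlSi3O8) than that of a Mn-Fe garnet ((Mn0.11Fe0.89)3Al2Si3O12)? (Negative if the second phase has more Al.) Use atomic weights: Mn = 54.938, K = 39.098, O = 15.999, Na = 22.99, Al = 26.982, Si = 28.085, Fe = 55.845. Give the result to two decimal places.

-1.05 percentage points

M((Na0.18K0.82)AlSi3O8) = 275.428 g/mol, so wt% Al = 26.982/275.428 × 100 = 9.80%.
M((Mn0.11Fe0.89)3Al2Si3O12) = 497.443 g/mol, so wt% Al = 53.964/497.443 × 100 = 10.85%.
9.80 − 10.85 = -1.05 pp.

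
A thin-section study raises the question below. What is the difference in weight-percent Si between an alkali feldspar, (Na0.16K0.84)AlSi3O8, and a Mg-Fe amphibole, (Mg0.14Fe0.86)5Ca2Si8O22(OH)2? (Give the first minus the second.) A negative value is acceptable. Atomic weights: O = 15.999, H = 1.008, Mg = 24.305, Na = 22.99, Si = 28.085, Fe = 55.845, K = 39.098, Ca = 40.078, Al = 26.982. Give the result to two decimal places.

6.85 percentage points

Si in (Na0.16K0.84)AlSi3O8: molar mass 275.750 g/mol; 3×28.085 = 84.255 g → 30.55 wt%.
Si in (Mg0.14Fe0.86)5Ca2Si8O22(OH)2: molar mass 947.975 g/mol; 8×28.085 = 224.680 g → 23.70 wt%.
Difference = 30.55 − 23.70 = 6.85 percentage points.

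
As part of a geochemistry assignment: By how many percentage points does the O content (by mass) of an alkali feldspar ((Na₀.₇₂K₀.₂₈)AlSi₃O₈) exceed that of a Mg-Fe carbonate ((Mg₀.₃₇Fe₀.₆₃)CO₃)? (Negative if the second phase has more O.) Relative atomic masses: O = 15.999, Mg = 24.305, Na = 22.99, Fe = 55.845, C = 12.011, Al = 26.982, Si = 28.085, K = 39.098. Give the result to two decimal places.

O in (Na₀.₇₂K₀.₂₈)AlSi₃O₈: molar mass 266.729 g/mol; 8×15.999 = 127.992 g → 47.99 wt%.
O in (Mg₀.₃₇Fe₀.₆₃)CO₃: molar mass 104.183 g/mol; 3×15.999 = 47.997 g → 46.07 wt%.
Difference = 47.99 − 46.07 = 1.92 percentage points.

1.92 percentage points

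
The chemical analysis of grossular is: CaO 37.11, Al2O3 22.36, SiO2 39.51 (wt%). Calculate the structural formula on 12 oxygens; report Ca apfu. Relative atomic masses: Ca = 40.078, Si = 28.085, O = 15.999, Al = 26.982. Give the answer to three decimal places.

3.014 Ca apfu

CaO (M=56.077): mol = 0.66177; Ca = 0.66177, O = 0.66177.
Al2O3 (M=101.961): mol = 0.21930; Al = 0.43860, O = 0.65790.
SiO2 (M=60.083): mol = 0.65759; Si = 0.65759, O = 1.31518.
ΣO = 2.63485; factor = 12/ΣO = 4.55434.
Ca apfu = 0.66177 × 4.55434 = 3.014.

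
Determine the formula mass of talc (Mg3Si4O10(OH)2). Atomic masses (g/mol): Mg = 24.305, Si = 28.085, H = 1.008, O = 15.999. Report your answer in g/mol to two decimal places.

The formula mass is the sum 3*24.305 + 4*28.085 + 12*15.999 + 2*1.008.

379.26 g/mol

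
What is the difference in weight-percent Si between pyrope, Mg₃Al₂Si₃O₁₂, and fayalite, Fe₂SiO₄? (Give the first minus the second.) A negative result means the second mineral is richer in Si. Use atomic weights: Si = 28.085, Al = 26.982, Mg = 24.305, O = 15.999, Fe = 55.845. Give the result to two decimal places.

Si in Mg₃Al₂Si₃O₁₂: molar mass 403.122 g/mol; 3×28.085 = 84.255 g → 20.90 wt%.
Si in Fe₂SiO₄: molar mass 203.771 g/mol; 1×28.085 = 28.085 g → 13.78 wt%.
Difference = 20.90 − 13.78 = 7.12 percentage points.

7.12 percentage points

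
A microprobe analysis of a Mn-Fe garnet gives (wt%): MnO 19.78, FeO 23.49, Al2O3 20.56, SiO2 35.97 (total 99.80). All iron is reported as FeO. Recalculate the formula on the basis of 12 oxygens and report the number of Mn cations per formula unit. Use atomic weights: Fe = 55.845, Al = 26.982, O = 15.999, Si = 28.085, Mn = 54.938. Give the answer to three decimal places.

MnO: 19.78/70.937 = 0.27884 mol → 0.27884 mol Mn, 0.27884 mol O.
FeO: 23.49/71.844 = 0.32696 mol → 0.32696 mol Fe, 0.32696 mol O.
Al2O3: 20.56/101.961 = 0.20165 mol → 0.40330 mol Al, 0.60495 mol O.
SiO2: 35.97/60.083 = 0.59867 mol → 0.59867 mol Si, 1.19734 mol O.
Total oxygen = 2.40809 mol. Normalization factor = 12/2.40809 = 4.98320.
Mn per 12 O = 0.27884 × 4.98320 = 1.390.

1.390 Mn apfu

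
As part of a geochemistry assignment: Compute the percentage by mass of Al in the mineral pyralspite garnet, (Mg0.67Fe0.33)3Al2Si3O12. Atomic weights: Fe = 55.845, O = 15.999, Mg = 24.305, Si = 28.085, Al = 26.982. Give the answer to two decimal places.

Molar mass of (Mg0.67Fe0.33)3Al2Si3O12: 2.01·24.305 + 0.99·55.845 + 2·26.982 + 3·28.085 + 12·15.999 = 434.347 g/mol.
Mass of Al per formula unit: 2 × 26.982 = 53.964 g.
Weight fraction Al = 53.964 / 434.347 = 0.1242.

12.42 wt%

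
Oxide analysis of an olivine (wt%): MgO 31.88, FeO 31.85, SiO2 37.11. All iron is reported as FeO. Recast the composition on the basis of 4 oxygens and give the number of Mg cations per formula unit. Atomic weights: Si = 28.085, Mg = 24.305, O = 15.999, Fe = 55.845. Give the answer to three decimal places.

MgO (M=40.304): mol = 0.79099; Mg = 0.79099, O = 0.79099.
FeO (M=71.844): mol = 0.44332; Fe = 0.44332, O = 0.44332.
SiO2 (M=60.083): mol = 0.61765; Si = 0.61765, O = 1.23530.
ΣO = 2.46961; factor = 4/ΣO = 1.61969.
Mg apfu = 0.79099 × 1.61969 = 1.281.

1.281 Mg apfu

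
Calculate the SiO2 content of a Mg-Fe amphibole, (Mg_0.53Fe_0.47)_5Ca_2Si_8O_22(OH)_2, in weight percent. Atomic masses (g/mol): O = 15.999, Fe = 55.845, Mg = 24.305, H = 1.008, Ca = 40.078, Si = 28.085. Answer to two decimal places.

54.22 wt%

M((Mg_0.53Fe_0.47)_5Ca_2Si_8O_22(OH)_2) = 886.472 g/mol; M(SiO2) = 60.083 g/mol.
Moles SiO2 per formula unit = 8 Si ÷ 1 = 8.0000.
SiO2 fraction = (8.0000 × 60.083) / 886.472 = 480.664/886.472 = 0.5422.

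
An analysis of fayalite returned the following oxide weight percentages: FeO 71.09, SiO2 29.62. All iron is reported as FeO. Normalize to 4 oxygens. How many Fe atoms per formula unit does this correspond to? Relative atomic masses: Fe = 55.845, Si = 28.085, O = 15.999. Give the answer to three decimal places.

2.004 Fe apfu

71.09 wt% FeO ÷ 71.844 g/mol = 0.98951 mol, giving 0.98951 Fe and 0.98951 O.
29.62 wt% SiO2 ÷ 60.083 g/mol = 0.49298 mol, giving 0.49298 Si and 0.98596 O.
Oxygen sums to 1.97547; scaling by 4/1.97547 = 2.02483 puts the formula on 4 O.
Fe: 0.98951 × 2.02483 = 2.004 atoms per formula unit.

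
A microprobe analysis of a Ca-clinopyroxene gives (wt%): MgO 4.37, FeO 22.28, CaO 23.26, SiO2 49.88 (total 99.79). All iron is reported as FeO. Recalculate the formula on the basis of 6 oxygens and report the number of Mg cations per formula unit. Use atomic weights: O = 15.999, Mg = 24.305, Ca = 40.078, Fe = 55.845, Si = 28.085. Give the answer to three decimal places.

4.37 wt% MgO ÷ 40.304 g/mol = 0.10843 mol, giving 0.10843 Mg and 0.10843 O.
22.28 wt% FeO ÷ 71.844 g/mol = 0.31012 mol, giving 0.31012 Fe and 0.31012 O.
23.26 wt% CaO ÷ 56.077 g/mol = 0.41479 mol, giving 0.41479 Ca and 0.41479 O.
49.88 wt% SiO2 ÷ 60.083 g/mol = 0.83018 mol, giving 0.83018 Si and 1.66036 O.
Oxygen sums to 2.49370; scaling by 6/2.49370 = 2.40606 puts the formula on 6 O.
Mg: 0.10843 × 2.40606 = 0.261 atoms per formula unit.

0.261 Mg apfu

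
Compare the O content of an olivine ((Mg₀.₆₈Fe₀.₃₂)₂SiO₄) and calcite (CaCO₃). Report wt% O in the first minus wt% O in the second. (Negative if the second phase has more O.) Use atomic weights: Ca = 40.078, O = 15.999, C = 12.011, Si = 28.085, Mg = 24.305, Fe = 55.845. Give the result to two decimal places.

First mineral: 63.996 g O in 160.877 g formula = 39.78 wt% O.
Second mineral: 47.997 g O in 100.086 g formula = 47.96 wt% O.
39.78% − 47.96% gives a difference of -8.18 percentage points.

-8.18 percentage points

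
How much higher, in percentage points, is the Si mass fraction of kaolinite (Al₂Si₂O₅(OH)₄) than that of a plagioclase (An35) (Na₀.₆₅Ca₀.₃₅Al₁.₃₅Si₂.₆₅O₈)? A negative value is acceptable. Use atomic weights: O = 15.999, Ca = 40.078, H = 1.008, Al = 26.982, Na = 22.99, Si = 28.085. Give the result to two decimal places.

-6.03 percentage points

Si in Al₂Si₂O₅(OH)₄: molar mass 258.157 g/mol; 2×28.085 = 56.170 g → 21.76 wt%.
Si in Na₀.₆₅Ca₀.₃₅Al₁.₃₅Si₂.₆₅O₈: molar mass 267.814 g/mol; 2.65×28.085 = 74.425 g → 27.79 wt%.
Difference = 21.76 − 27.79 = -6.03 percentage points.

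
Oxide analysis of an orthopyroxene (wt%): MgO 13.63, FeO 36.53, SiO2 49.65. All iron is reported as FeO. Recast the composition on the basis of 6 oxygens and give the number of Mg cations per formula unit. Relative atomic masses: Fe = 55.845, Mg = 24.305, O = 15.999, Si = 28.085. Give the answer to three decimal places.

0.812 Mg apfu

13.63 wt% MgO ÷ 40.304 g/mol = 0.33818 mol, giving 0.33818 Mg and 0.33818 O.
36.53 wt% FeO ÷ 71.844 g/mol = 0.50846 mol, giving 0.50846 Fe and 0.50846 O.
49.65 wt% SiO2 ÷ 60.083 g/mol = 0.82636 mol, giving 0.82636 Si and 1.65272 O.
Oxygen sums to 2.49936; scaling by 6/2.49936 = 2.40061 puts the formula on 6 O.
Mg: 0.33818 × 2.40061 = 0.812 atoms per formula unit.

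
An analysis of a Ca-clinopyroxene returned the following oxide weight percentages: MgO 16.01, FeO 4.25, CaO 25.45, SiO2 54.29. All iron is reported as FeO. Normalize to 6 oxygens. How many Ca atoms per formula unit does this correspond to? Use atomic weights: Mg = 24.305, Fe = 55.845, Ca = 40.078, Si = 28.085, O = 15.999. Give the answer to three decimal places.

1.002 Ca apfu

MgO: 16.01/40.304 = 0.39723 mol → 0.39723 mol Mg, 0.39723 mol O.
FeO: 4.25/71.844 = 0.05916 mol → 0.05916 mol Fe, 0.05916 mol O.
CaO: 25.45/56.077 = 0.45384 mol → 0.45384 mol Ca, 0.45384 mol O.
SiO2: 54.29/60.083 = 0.90358 mol → 0.90358 mol Si, 1.80716 mol O.
Total oxygen = 2.71739 mol. Normalization factor = 6/2.71739 = 2.20800.
Ca per 6 O = 0.45384 × 2.20800 = 1.002.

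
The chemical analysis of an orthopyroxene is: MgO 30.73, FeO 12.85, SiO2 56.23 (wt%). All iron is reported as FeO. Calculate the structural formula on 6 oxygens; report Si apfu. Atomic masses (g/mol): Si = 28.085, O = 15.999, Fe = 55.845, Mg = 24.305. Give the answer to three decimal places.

MgO: 30.73/40.304 = 0.76246 mol → 0.76246 mol Mg, 0.76246 mol O.
FeO: 12.85/71.844 = 0.17886 mol → 0.17886 mol Fe, 0.17886 mol O.
SiO2: 56.23/60.083 = 0.93587 mol → 0.93587 mol Si, 1.87174 mol O.
Total oxygen = 2.81306 mol. Normalization factor = 6/2.81306 = 2.13291.
Si per 6 O = 0.93587 × 2.13291 = 1.996.

1.996 Si apfu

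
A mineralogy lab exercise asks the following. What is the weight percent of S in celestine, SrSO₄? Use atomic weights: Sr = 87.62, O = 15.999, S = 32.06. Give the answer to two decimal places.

Formula mass = 1·87.62 + 1·32.06 + 4·15.999 = 183.676 g/mol, of which 32.060 g is S.
So S makes up 32.060/183.676 = 0.1745 of the mass, i.e. 17.45%.

17.45 weight percent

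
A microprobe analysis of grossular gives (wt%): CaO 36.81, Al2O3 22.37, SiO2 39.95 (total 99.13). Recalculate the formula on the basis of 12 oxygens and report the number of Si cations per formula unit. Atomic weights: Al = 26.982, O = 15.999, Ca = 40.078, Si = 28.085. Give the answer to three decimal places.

36.81 wt% CaO ÷ 56.077 g/mol = 0.65642 mol, giving 0.65642 Ca and 0.65642 O.
22.37 wt% Al2O3 ÷ 101.961 g/mol = 0.21940 mol, giving 0.43880 Al and 0.65820 O.
39.95 wt% SiO2 ÷ 60.083 g/mol = 0.66491 mol, giving 0.66491 Si and 1.32982 O.
Oxygen sums to 2.64444; scaling by 12/2.64444 = 4.53782 puts the formula on 12 O.
Si: 0.66491 × 4.53782 = 3.017 atoms per formula unit.

3.017 Si apfu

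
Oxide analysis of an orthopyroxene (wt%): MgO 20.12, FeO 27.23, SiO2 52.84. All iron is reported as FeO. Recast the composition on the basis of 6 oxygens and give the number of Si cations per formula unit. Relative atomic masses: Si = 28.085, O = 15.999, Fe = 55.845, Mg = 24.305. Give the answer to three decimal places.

20.12 wt% MgO ÷ 40.304 g/mol = 0.49921 mol, giving 0.49921 Mg and 0.49921 O.
27.23 wt% FeO ÷ 71.844 g/mol = 0.37902 mol, giving 0.37902 Fe and 0.37902 O.
52.84 wt% SiO2 ÷ 60.083 g/mol = 0.87945 mol, giving 0.87945 Si and 1.75890 O.
Oxygen sums to 2.63713; scaling by 6/2.63713 = 2.27520 puts the formula on 6 O.
Si: 0.87945 × 2.27520 = 2.001 atoms per formula unit.

2.001 Si apfu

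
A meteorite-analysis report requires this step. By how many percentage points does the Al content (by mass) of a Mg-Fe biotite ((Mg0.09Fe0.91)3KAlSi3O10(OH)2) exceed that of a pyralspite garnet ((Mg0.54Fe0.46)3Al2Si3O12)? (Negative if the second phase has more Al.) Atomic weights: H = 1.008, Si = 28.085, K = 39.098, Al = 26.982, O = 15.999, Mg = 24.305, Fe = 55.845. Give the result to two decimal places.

Al in (Mg0.09Fe0.91)3KAlSi3O10(OH)2: molar mass 503.358 g/mol; 1×26.982 = 26.982 g → 5.36 wt%.
Al in (Mg0.54Fe0.46)3Al2Si3O12: molar mass 446.647 g/mol; 2×26.982 = 53.964 g → 12.08 wt%.
Difference = 5.36 − 12.08 = -6.72 percentage points.

-6.72 percentage points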